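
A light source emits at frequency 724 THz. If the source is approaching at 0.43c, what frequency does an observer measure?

β = v/c = 0.43
(1+β)/(1-β) = 1.43/0.57 = 2.509
Doppler factor = √(2.509) = 1.584
f_obs = 724 × 1.584 = 1147 THz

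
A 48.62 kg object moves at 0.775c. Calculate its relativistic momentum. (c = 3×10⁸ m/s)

γ = 1/√(1 - 0.775²) = 1.5824
v = 0.775 × 3×10⁸ = 2.325×10⁸ m/s
p = γmv = 1.5824 × 48.62 × 2.325×10⁸ = 1.789×10¹⁰ kg·m/s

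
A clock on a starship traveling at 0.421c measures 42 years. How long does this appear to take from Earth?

Proper time Δt₀ = 42 years
γ = 1/√(1 - 0.421²) = 1.10246
Δt = γΔt₀ = 1.10246 × 42 = 46.30 years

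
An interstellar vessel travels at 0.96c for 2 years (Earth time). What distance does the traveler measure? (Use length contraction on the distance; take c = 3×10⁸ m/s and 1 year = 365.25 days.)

Earth distance: d = v × t = 0.96c × 2 yr = 1.8177×10¹⁶ m
γ = 3.5714
d' = d/γ = 1.8177×10¹⁶/3.5714 = 5.090×10¹⁵ m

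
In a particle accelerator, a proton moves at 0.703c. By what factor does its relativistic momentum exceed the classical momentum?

p_rel = γmv, p_class = mv
Ratio = γ = 1/√(1 - 0.703²)
= 1/√(0.505791) = 1.406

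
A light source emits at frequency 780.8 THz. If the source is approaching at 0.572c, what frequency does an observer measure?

β = v/c = 0.572
(1+β)/(1-β) = 1.572/0.428 = 3.6729
Doppler factor = √(3.6729) = 1.916
f_obs = 780.8 × 1.916 = 1496 THz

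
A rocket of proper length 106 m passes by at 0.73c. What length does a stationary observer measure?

Proper length L₀ = 106 m
γ = 1/√(1 - 0.73²) = 1.463
L = L₀/γ = 106/1.463 = 72.45 m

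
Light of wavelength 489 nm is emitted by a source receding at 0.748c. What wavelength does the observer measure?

β = 0.748
Wavelength Doppler factor = √(1.748/0.252) = √(6.937) = 2.634
λ_obs = 489 × 2.634 = 1288 nm (redshift)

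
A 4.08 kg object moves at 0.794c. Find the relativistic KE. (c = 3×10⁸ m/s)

γ = 1/√(1 - 0.794²) = 1.645
γ - 1 = 0.6450
KE = (γ-1)mc² = 0.6450 × 4.08 × (3×10⁸)² = 2.368×10¹⁷ J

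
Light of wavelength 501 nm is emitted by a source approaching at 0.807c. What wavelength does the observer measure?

β = 0.807
Wavelength Doppler factor = √(0.193/1.807) = √(0.1068) = 0.3268
λ_obs = 501 × 0.3268 = 163.7 nm (blueshift)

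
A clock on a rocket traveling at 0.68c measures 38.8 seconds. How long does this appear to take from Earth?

Proper time Δt₀ = 38.8 seconds
γ = 1/√(1 - 0.68²) = 1.364
Δt = γΔt₀ = 1.364 × 38.8 = 52.92 seconds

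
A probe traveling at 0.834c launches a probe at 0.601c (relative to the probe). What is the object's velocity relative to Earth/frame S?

u = (u' + v)/(1 + u'v/c²)
Numerator: 0.601 + 0.834 = 1.435
Denominator: 1 + 0.501234 = 1.501234
u = 1.435/1.501234 = 0.9559c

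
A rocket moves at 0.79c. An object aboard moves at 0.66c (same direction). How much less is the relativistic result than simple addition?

Classical: u' + v = 0.66 + 0.79 = 1.45c
Relativistic: u = (0.66 + 0.79)/(1 + 0.5214) = 1.45/1.5214 = 0.9531c
Difference: 1.45 - 0.9531 = 0.4969c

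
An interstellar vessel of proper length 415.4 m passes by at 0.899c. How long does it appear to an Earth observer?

Proper length L₀ = 415.4 m
γ = 1/√(1 - 0.899²) = 2.2834
L = L₀/γ = 415.4/2.2834 = 181.9 m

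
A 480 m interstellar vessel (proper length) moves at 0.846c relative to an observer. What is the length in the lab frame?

Proper length L₀ = 480 m
γ = 1/√(1 - 0.846²) = 1.876
L = L₀/γ = 480/1.876 = 255.9 m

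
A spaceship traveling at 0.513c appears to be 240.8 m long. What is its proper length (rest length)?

Contracted length L = 240.8 m
γ = 1/√(1 - 0.513²) = 1.165
L₀ = γL = 1.165 × 240.8 = 280.5 m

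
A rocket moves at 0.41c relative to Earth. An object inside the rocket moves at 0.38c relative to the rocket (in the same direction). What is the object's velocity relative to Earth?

u = (u' + v)/(1 + u'v/c²)
Numerator: 0.38 + 0.41 = 0.79
Denominator: 1 + 0.1558 = 1.1558
u = 0.79/1.1558 = 0.6835c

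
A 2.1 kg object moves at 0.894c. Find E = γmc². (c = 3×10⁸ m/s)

γ = 1/√(1 - 0.894²) = 2.232
mc² = 2.1 × (3×10⁸)² = 1.890×10¹⁷ J
E = γmc² = 2.232 × 1.890×10¹⁷ = 4.218×10¹⁷ J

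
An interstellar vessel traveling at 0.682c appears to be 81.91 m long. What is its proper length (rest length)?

Contracted length L = 81.91 m
γ = 1/√(1 - 0.682²) = 1.367
L₀ = γL = 1.367 × 81.91 = 112.0 m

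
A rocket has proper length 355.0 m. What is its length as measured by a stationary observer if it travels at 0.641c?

Proper length L₀ = 355.0 m
γ = 1/√(1 - 0.641²) = 1.3029
L = L₀/γ = 355.0/1.3029 = 272.5 m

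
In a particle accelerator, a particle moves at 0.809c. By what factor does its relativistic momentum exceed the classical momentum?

p_rel = γmv, p_class = mv
Ratio = γ = 1/√(1 - 0.809²)
= 1/√(0.345519) = 1.701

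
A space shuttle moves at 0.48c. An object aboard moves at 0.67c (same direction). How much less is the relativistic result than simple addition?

Classical: u' + v = 0.67 + 0.48 = 1.15c
Relativistic: u = (0.67 + 0.48)/(1 + 0.3216) = 1.15/1.3216 = 0.8702c
Difference: 1.15 - 0.8702 = 0.2798c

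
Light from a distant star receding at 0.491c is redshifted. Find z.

β = 0.491
(1+β)/(1-β) = 1.491/0.509 = 2.9293
√(2.9293) = 1.7115
z = 1.7115 - 1 = 0.7115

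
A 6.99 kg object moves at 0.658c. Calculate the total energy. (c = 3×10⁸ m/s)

γ = 1/√(1 - 0.658²) = 1.328
mc² = 6.99 × (3×10⁸)² = 6.291×10¹⁷ J
E = γmc² = 1.328 × 6.291×10¹⁷ = 8.354×10¹⁷ J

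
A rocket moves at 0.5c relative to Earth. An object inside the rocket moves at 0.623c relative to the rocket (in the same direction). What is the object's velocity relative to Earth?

u = (u' + v)/(1 + u'v/c²)
Numerator: 0.623 + 0.5 = 1.123
Denominator: 1 + 0.3115 = 1.3115
u = 1.123/1.3115 = 0.8563c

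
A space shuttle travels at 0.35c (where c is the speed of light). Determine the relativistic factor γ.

v/c = 0.35, so (v/c)² = 0.1225
1 - (v/c)² = 0.8775
γ = 1/√(0.8775) = 1.068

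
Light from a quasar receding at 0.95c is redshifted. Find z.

β = 0.95
(1+β)/(1-β) = 1.95/0.05 = 39.00
√(39.00) = 6.245
z = 6.245 - 1 = 5.245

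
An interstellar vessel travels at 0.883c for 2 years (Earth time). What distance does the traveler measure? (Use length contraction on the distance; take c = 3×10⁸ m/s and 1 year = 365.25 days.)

Earth distance: d = v × t = 0.883c × 2 yr = 1.67192×10¹⁶ m
γ = 2.13050
d' = d/γ = 1.67192×10¹⁶/2.13050 = 7.848×10¹⁵ m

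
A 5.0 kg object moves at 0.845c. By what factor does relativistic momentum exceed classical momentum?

p_rel = γmv, p_class = mv
Ratio = γ = 1/√(1 - 0.845²) = 1.870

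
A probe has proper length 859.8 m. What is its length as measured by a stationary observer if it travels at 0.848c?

Proper length L₀ = 859.8 m
γ = 1/√(1 - 0.848²) = 1.8868
L = L₀/γ = 859.8/1.8868 = 455.7 m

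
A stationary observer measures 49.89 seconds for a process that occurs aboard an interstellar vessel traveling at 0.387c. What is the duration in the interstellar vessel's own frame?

Dilated time Δt = 49.89 seconds
γ = 1/√(1 - 0.387²) = 1.0845
Δt₀ = Δt/γ = 49.89/1.0845 = 46.00 seconds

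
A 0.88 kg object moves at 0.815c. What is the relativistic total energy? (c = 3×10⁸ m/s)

γ = 1/√(1 - 0.815²) = 1.726
mc² = 0.88 × (3×10⁸)² = 7.920×10¹⁶ J
E = γmc² = 1.726 × 7.920×10¹⁶ = 1.367×10¹⁷ J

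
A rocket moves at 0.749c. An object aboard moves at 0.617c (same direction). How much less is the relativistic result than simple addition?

Classical: u' + v = 0.617 + 0.749 = 1.366c
Relativistic: u = (0.617 + 0.749)/(1 + 0.462133) = 1.366/1.462133 = 0.9343c
Difference: 1.366 - 0.9343 = 0.4317c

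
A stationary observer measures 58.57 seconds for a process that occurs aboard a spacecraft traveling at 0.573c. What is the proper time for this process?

Dilated time Δt = 58.57 seconds
γ = 1/√(1 - 0.573²) = 1.2202
Δt₀ = Δt/γ = 58.57/1.2202 = 48.00 seconds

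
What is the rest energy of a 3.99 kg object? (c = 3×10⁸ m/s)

c² = (3×10⁸)² = 9.000×10¹⁶ m²/s²
E₀ = mc² = 3.99 × 9.000×10¹⁶ = 3.591×10¹⁷ J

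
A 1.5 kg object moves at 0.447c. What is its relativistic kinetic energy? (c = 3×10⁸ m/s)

γ = 1/√(1 - 0.447²) = 1.1179
γ - 1 = 0.1179
KE = (γ-1)mc² = 0.1179 × 1.5 × (3×10⁸)² = 1.592×10¹⁶ J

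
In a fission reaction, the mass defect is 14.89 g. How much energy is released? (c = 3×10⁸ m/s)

Convert mass defect: Δm = 14.89 g = 0.01489 kg
E = Δm·c² = 0.01489 × (3×10⁸)²
= 0.01489 × 9×10¹⁶ = 1.340×10¹⁵ J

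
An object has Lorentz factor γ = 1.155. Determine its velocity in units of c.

From γ = 1/√(1 - v²/c²):
1/γ² = 1/1.155² = 0.7496
v²/c² = 1 - 0.7496 = 0.2504
v/c = √(0.2504) = 0.5004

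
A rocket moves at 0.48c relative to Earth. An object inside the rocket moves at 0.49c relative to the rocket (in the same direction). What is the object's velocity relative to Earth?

u = (u' + v)/(1 + u'v/c²)
Numerator: 0.49 + 0.48 = 0.97
Denominator: 1 + 0.2352 = 1.2352
u = 0.97/1.2352 = 0.7853c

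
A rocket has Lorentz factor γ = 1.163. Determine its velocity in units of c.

From γ = 1/√(1 - v²/c²):
1/γ² = 1/1.163² = 0.7393
v²/c² = 1 - 0.7393 = 0.2607
v/c = √(0.2607) = 0.5106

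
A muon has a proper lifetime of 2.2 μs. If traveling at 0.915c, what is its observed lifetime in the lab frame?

Proper lifetime τ₀ = 2.2 μs
γ = 1/√(1 - 0.915²) = 2.4786
τ = γτ₀ = 2.4786 × 2.2 μs = 5.453 μs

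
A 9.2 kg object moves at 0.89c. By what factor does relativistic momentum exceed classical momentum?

p_rel = γmv, p_class = mv
Ratio = γ = 1/√(1 - 0.89²) = 2.193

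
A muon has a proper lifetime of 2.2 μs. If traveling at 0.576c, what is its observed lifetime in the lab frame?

Proper lifetime τ₀ = 2.2 μs
γ = 1/√(1 - 0.576²) = 1.223
τ = γτ₀ = 1.223 × 2.2 μs = 2.691 μs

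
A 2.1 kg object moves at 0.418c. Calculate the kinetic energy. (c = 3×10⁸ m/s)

γ = 1/√(1 - 0.418²) = 1.1008
γ - 1 = 0.1008
KE = (γ-1)mc² = 0.1008 × 2.1 × (3×10⁸)² = 1.905×10¹⁶ J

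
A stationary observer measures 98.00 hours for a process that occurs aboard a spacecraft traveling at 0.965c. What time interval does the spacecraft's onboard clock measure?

Dilated time Δt = 98.00 hours
γ = 1/√(1 - 0.965²) = 3.813
Δt₀ = Δt/γ = 98.00/3.813 = 25.70 hours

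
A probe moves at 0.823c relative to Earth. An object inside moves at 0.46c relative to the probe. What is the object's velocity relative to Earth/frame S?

u = (u' + v)/(1 + u'v/c²)
Numerator: 0.46 + 0.823 = 1.283
Denominator: 1 + 0.37858 = 1.37858
u = 1.283/1.37858 = 0.9307c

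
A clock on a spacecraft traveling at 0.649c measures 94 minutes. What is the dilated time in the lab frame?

Proper time Δt₀ = 94 minutes
γ = 1/√(1 - 0.649²) = 1.3144
Δt = γΔt₀ = 1.3144 × 94 = 123.6 minutes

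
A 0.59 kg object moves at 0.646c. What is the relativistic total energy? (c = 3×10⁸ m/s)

γ = 1/√(1 - 0.646²) = 1.310
mc² = 0.59 × (3×10⁸)² = 5.310×10¹⁶ J
E = γmc² = 1.310 × 5.310×10¹⁶ = 6.956×10¹⁶ J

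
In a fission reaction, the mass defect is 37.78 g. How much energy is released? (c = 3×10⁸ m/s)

Convert mass defect: Δm = 37.78 g = 0.03778 kg
E = Δm·c² = 0.03778 × (3×10⁸)²
= 0.03778 × 9×10¹⁶ = 3.400×10¹⁵ J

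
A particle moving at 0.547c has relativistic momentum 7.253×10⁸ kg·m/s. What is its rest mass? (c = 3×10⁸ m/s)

γ = 1/√(1 - 0.547²) = 1.1946
v = 0.547 × 3×10⁸ = 1.641×10⁸ m/s
m = p/(γv) = 7.253×10⁸/(1.1946 × 1.641×10⁸) = 3.700 kg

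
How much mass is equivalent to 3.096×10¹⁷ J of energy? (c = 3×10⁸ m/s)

From E = mc², we get m = E/c²
c² = (3×10⁸)² = 9×10¹⁶ m²/s²
m = 3.096×10¹⁷ / 9×10¹⁶ = 3.440 kg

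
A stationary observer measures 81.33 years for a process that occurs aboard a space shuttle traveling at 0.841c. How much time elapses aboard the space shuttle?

Dilated time Δt = 81.33 years
γ = 1/√(1 - 0.841²) = 1.8483
Δt₀ = Δt/γ = 81.33/1.8483 = 44.00 years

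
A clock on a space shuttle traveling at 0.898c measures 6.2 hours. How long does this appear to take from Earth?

Proper time Δt₀ = 6.2 hours
γ = 1/√(1 - 0.898²) = 2.273
Δt = γΔt₀ = 2.273 × 6.2 = 14.09 hours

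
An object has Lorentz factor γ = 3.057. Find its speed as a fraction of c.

From γ = 1/√(1 - v²/c²):
1/γ² = 1/3.057² = 0.1070
v²/c² = 1 - 0.1070 = 0.8930
v/c = √(0.8930) = 0.9450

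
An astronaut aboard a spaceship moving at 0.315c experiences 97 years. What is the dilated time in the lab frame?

Proper time Δt₀ = 97 years
γ = 1/√(1 - 0.315²) = 1.054
Δt = γΔt₀ = 1.054 × 97 = 102.2 years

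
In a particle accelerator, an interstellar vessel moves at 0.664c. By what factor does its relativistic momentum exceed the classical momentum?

p_rel = γmv, p_class = mv
Ratio = γ = 1/√(1 - 0.664²)
= 1/√(0.559104) = 1.337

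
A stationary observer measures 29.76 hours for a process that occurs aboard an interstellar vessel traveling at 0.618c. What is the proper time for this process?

Dilated time Δt = 29.76 hours
γ = 1/√(1 - 0.618²) = 1.272
Δt₀ = Δt/γ = 29.76/1.272 = 23.40 hours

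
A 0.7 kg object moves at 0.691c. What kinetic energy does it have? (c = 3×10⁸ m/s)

γ = 1/√(1 - 0.691²) = 1.3834
γ - 1 = 0.3834
KE = (γ-1)mc² = 0.3834 × 0.7 × (3×10⁸)² = 2.415×10¹⁶ J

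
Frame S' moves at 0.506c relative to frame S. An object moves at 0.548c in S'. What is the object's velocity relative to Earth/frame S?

u = (u' + v)/(1 + u'v/c²)
Numerator: 0.548 + 0.506 = 1.054
Denominator: 1 + 0.277288 = 1.277288
u = 1.054/1.277288 = 0.8252c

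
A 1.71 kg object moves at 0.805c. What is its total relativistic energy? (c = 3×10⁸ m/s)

γ = 1/√(1 - 0.805²) = 1.6856
mc² = 1.71 × (3×10⁸)² = 1.539×10¹⁷ J
E = γmc² = 1.6856 × 1.539×10¹⁷ = 2.594×10¹⁷ J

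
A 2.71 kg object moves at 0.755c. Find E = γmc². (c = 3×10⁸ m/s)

γ = 1/√(1 - 0.755²) = 1.52503
mc² = 2.71 × (3×10⁸)² = 2.439×10¹⁷ J
E = γmc² = 1.52503 × 2.439×10¹⁷ = 3.720×10¹⁷ J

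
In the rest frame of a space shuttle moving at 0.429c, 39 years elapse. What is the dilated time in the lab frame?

Proper time Δt₀ = 39 years
γ = 1/√(1 - 0.429²) = 1.107
Δt = γΔt₀ = 1.107 × 39 = 43.17 years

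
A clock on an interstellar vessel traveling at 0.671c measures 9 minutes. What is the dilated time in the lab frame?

Proper time Δt₀ = 9 minutes
γ = 1/√(1 - 0.671²) = 1.349
Δt = γΔt₀ = 1.349 × 9 = 12.14 minutes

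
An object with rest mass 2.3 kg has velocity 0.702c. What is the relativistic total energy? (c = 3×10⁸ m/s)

γ = 1/√(1 - 0.702²) = 1.40415
mc² = 2.3 × (3×10⁸)² = 2.070×10¹⁷ J
E = γmc² = 1.40415 × 2.070×10¹⁷ = 2.907×10¹⁷ J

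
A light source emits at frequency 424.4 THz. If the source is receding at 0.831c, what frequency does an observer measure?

β = v/c = 0.831
(1-β)/(1+β) = 0.169/1.831 = 0.09230
Doppler factor = √(0.09230) = 0.3038
f_obs = 424.4 × 0.3038 = 128.9 THz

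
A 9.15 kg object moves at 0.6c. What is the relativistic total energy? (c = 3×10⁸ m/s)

γ = 1/√(1 - 0.6²) = 1.250
mc² = 9.15 × (3×10⁸)² = 8.235×10¹⁷ J
E = γmc² = 1.250 × 8.235×10¹⁷ = 1.029×10¹⁸ J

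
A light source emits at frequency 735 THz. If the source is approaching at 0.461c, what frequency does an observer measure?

β = v/c = 0.461
(1+β)/(1-β) = 1.461/0.539 = 2.7106
Doppler factor = √(2.7106) = 1.646
f_obs = 735 × 1.646 = 1210 THz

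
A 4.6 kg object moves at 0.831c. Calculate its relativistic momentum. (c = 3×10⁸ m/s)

γ = 1/√(1 - 0.831²) = 1.798
v = 0.831 × 3×10⁸ = 2.493×10⁸ m/s
p = γmv = 1.798 × 4.6 × 2.493×10⁸ = 2.062×10⁹ kg·m/s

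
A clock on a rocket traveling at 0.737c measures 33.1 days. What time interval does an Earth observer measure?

Proper time Δt₀ = 33.1 days
γ = 1/√(1 - 0.737²) = 1.4795
Δt = γΔt₀ = 1.4795 × 33.1 = 48.97 days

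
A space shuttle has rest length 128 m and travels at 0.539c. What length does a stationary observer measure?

Proper length L₀ = 128 m
γ = 1/√(1 - 0.539²) = 1.187
L = L₀/γ = 128/1.187 = 107.8 m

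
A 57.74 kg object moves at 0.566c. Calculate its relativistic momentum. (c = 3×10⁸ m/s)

γ = 1/√(1 - 0.566²) = 1.213
v = 0.566 × 3×10⁸ = 1.698×10⁸ m/s
p = γmv = 1.213 × 57.74 × 1.698×10⁸ = 1.189×10¹⁰ kg·m/s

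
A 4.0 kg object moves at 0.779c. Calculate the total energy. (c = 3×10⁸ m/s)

γ = 1/√(1 - 0.779²) = 1.5948
mc² = 4.0 × (3×10⁸)² = 3.600×10¹⁷ J
E = γmc² = 1.5948 × 3.600×10¹⁷ = 5.741×10¹⁷ J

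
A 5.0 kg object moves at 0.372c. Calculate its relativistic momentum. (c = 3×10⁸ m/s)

γ = 1/√(1 - 0.372²) = 1.0773
v = 0.372 × 3×10⁸ = 1.116×10⁸ m/s
p = γmv = 1.0773 × 5.0 × 1.116×10⁸ = 6.011×10⁸ kg·m/s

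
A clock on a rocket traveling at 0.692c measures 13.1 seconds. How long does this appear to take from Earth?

Proper time Δt₀ = 13.1 seconds
γ = 1/√(1 - 0.692²) = 1.3852
Δt = γΔt₀ = 1.3852 × 13.1 = 18.15 seconds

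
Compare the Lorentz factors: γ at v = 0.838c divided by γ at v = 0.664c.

γ₁ = 1/√(1 - 0.838²) = 1.8326
γ₂ = 1/√(1 - 0.664²) = 1.3374
γ₁/γ₂ = 1.8326/1.3374 = 1.370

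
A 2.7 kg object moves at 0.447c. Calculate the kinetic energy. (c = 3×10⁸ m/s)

γ = 1/√(1 - 0.447²) = 1.1179
γ - 1 = 0.1179
KE = (γ-1)mc² = 0.1179 × 2.7 × (3×10⁸)² = 2.865×10¹⁶ J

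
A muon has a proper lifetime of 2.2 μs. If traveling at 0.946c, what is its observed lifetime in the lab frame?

Proper lifetime τ₀ = 2.2 μs
γ = 1/√(1 - 0.946²) = 3.085
τ = γτ₀ = 3.085 × 2.2 μs = 6.787 μs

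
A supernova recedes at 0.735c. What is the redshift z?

β = 0.735
(1+β)/(1-β) = 1.735/0.265 = 6.547
√(6.547) = 2.559
z = 2.559 - 1 = 1.559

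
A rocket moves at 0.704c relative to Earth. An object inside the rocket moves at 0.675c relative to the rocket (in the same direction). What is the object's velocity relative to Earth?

u = (u' + v)/(1 + u'v/c²)
Numerator: 0.675 + 0.704 = 1.379
Denominator: 1 + 0.4752 = 1.4752
u = 1.379/1.4752 = 0.9348c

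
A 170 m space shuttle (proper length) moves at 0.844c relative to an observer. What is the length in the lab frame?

Proper length L₀ = 170 m
γ = 1/√(1 - 0.844²) = 1.8645
L = L₀/γ = 170/1.8645 = 91.18 m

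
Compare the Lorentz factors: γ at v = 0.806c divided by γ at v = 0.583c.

γ₁ = 1/√(1 - 0.806²) = 1.6894
γ₂ = 1/√(1 - 0.583²) = 1.2308
γ₁/γ₂ = 1.6894/1.2308 = 1.373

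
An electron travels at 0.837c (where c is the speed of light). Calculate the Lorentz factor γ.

v/c = 0.837, so (v/c)² = 0.700569
1 - (v/c)² = 0.299431
γ = 1/√(0.299431) = 1.827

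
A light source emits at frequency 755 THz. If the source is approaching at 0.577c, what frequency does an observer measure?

β = v/c = 0.577
(1+β)/(1-β) = 1.577/0.423 = 3.728
Doppler factor = √(3.728) = 1.931
f_obs = 755 × 1.931 = 1458 THz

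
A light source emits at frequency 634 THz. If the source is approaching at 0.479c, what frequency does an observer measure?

β = v/c = 0.479
(1+β)/(1-β) = 1.479/0.521 = 2.839
Doppler factor = √(2.839) = 1.685
f_obs = 634 × 1.685 = 1068 THz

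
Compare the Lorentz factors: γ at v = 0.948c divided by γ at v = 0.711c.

γ₁ = 1/√(1 - 0.948²) = 3.1420
γ₂ = 1/√(1 - 0.711²) = 1.4221
γ₁/γ₂ = 3.1420/1.4221 = 2.209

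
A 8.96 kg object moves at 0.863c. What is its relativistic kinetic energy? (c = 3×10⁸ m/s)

γ = 1/√(1 - 0.863²) = 1.9794
γ - 1 = 0.9794
KE = (γ-1)mc² = 0.9794 × 8.96 × (3×10⁸)² = 7.898×10¹⁷ J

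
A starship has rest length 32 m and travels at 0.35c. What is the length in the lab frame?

Proper length L₀ = 32 m
γ = 1/√(1 - 0.35²) = 1.0675
L = L₀/γ = 32/1.0675 = 29.98 m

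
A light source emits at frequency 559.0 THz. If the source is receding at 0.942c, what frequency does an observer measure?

β = v/c = 0.942
(1-β)/(1+β) = 0.058/1.942 = 0.029866
Doppler factor = √(0.029866) = 0.17282
f_obs = 559.0 × 0.17282 = 96.61 THz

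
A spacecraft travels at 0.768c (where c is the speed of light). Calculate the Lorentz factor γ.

v/c = 0.768, so (v/c)² = 0.589824
1 - (v/c)² = 0.410176
γ = 1/√(0.410176) = 1.561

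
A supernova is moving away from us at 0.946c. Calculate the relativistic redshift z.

β = 0.946
(1+β)/(1-β) = 1.946/0.054 = 36.04
√(36.04) = 6.003
z = 6.003 - 1 = 5.003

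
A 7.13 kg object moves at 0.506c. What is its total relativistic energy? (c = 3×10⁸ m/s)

γ = 1/√(1 - 0.506²) = 1.1594
mc² = 7.13 × (3×10⁸)² = 6.417×10¹⁷ J
E = γmc² = 1.1594 × 6.417×10¹⁷ = 7.440×10¹⁷ J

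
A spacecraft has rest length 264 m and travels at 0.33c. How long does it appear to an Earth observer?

Proper length L₀ = 264 m
γ = 1/√(1 - 0.33²) = 1.0593
L = L₀/γ = 264/1.0593 = 249.2 m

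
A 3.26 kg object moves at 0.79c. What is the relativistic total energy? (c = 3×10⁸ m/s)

γ = 1/√(1 - 0.79²) = 1.631
mc² = 3.26 × (3×10⁸)² = 2.934×10¹⁷ J
E = γmc² = 1.631 × 2.934×10¹⁷ = 4.785×10¹⁷ J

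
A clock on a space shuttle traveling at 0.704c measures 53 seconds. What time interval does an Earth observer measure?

Proper time Δt₀ = 53 seconds
γ = 1/√(1 - 0.704²) = 1.4081
Δt = γΔt₀ = 1.4081 × 53 = 74.63 seconds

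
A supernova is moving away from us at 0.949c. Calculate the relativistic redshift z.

β = 0.949
(1+β)/(1-β) = 1.949/0.051 = 38.22
√(38.22) = 6.182
z = 6.182 - 1 = 5.182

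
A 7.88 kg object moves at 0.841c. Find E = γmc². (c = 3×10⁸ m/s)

γ = 1/√(1 - 0.841²) = 1.848
mc² = 7.88 × (3×10⁸)² = 7.092×10¹⁷ J
E = γmc² = 1.848 × 7.092×10¹⁷ = 1.311×10¹⁸ J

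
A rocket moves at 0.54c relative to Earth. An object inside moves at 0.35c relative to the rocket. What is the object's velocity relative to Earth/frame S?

u = (u' + v)/(1 + u'v/c²)
Numerator: 0.35 + 0.54 = 0.89
Denominator: 1 + 0.189 = 1.189
u = 0.89/1.189 = 0.7485c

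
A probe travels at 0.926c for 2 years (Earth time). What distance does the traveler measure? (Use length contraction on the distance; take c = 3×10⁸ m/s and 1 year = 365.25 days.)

Earth distance: d = v × t = 0.926c × 2 yr = 1.7533×10¹⁶ m
γ = 2.6488
d' = d/γ = 1.7533×10¹⁶/2.6488 = 6.619×10¹⁵ m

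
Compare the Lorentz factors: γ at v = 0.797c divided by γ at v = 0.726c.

γ₁ = 1/√(1 - 0.797²) = 1.656
γ₂ = 1/√(1 - 0.726²) = 1.454
γ₁/γ₂ = 1.656/1.454 = 1.139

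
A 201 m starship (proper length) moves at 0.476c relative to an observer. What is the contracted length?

Proper length L₀ = 201 m
γ = 1/√(1 - 0.476²) = 1.137
L = L₀/γ = 201/1.137 = 176.8 m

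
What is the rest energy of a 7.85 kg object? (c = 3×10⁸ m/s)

c² = (3×10⁸)² = 9.000×10¹⁶ m²/s²
E₀ = mc² = 7.85 × 9.000×10¹⁶ = 7.065×10¹⁷ J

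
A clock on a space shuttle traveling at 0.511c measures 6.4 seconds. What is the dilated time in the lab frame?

Proper time Δt₀ = 6.4 seconds
γ = 1/√(1 - 0.511²) = 1.163358
Δt = γΔt₀ = 1.163358 × 6.4 = 7.445 seconds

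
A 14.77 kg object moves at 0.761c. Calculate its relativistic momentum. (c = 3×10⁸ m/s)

γ = 1/√(1 - 0.761²) = 1.5414
v = 0.761 × 3×10⁸ = 2.283×10⁸ m/s
p = γmv = 1.5414 × 14.77 × 2.283×10⁸ = 5.198×10⁹ kg·m/s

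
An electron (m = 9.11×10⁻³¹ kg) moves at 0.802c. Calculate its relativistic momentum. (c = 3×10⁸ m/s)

γ = 1/√(1 - 0.802²) = 1.674
v = 0.802 × 3×10⁸ = 2.406×10⁸ m/s
p = γmv = 1.674 × 9.11×10⁻³¹ × 2.406×10⁸ = 3.669×10⁻²² kg·m/s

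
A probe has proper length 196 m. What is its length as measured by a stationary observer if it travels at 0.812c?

Proper length L₀ = 196 m
γ = 1/√(1 - 0.812²) = 1.713
L = L₀/γ = 196/1.713 = 114.4 m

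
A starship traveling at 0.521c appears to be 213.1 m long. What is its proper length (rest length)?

Contracted length L = 213.1 m
γ = 1/√(1 - 0.521²) = 1.1716
L₀ = γL = 1.1716 × 213.1 = 249.7 m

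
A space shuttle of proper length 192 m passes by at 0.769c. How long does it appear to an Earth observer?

Proper length L₀ = 192 m
γ = 1/√(1 - 0.769²) = 1.5643
L = L₀/γ = 192/1.5643 = 122.7 m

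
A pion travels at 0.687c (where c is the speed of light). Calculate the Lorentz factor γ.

v/c = 0.687, so (v/c)² = 0.471969
1 - (v/c)² = 0.528031
γ = 1/√(0.528031) = 1.376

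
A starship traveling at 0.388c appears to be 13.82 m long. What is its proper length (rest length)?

Contracted length L = 13.82 m
γ = 1/√(1 - 0.388²) = 1.085
L₀ = γL = 1.085 × 13.82 = 14.99 m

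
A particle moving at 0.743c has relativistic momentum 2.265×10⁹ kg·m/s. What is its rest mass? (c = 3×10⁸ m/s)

γ = 1/√(1 - 0.743²) = 1.4941
v = 0.743 × 3×10⁸ = 2.229×10⁸ m/s
m = p/(γv) = 2.265×10⁹/(1.4941 × 2.229×10⁸) = 6.801 kg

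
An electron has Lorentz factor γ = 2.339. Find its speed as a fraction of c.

From γ = 1/√(1 - v²/c²):
1/γ² = 1/2.339² = 0.1828
v²/c² = 1 - 0.1828 = 0.8172
v/c = √(0.8172) = 0.9040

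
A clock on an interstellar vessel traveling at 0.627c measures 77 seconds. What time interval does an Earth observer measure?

Proper time Δt₀ = 77 seconds
γ = 1/√(1 - 0.627²) = 1.2837
Δt = γΔt₀ = 1.2837 × 77 = 98.84 seconds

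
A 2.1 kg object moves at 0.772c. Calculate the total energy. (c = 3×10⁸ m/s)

γ = 1/√(1 - 0.772²) = 1.573
mc² = 2.1 × (3×10⁸)² = 1.890×10¹⁷ J
E = γmc² = 1.573 × 1.890×10¹⁷ = 2.973×10¹⁷ J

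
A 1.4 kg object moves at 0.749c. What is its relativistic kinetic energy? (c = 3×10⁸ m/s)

γ = 1/√(1 - 0.749²) = 1.5093
γ - 1 = 0.5093
KE = (γ-1)mc² = 0.5093 × 1.4 × (3×10⁸)² = 6.417×10¹⁶ J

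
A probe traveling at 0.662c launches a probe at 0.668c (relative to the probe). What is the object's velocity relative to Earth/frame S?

u = (u' + v)/(1 + u'v/c²)
Numerator: 0.668 + 0.662 = 1.33
Denominator: 1 + 0.442216 = 1.442216
u = 1.33/1.442216 = 0.9222c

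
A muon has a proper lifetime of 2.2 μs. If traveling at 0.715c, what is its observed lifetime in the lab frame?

Proper lifetime τ₀ = 2.2 μs
γ = 1/√(1 - 0.715²) = 1.4304
τ = γτ₀ = 1.4304 × 2.2 μs = 3.147 μs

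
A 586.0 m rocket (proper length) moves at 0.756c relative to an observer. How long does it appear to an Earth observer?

Proper length L₀ = 586.0 m
γ = 1/√(1 - 0.756²) = 1.5277
L = L₀/γ = 586.0/1.5277 = 383.6 m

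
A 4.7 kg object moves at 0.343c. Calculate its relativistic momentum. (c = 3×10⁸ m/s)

γ = 1/√(1 - 0.343²) = 1.0646
v = 0.343 × 3×10⁸ = 1.029×10⁸ m/s
p = γmv = 1.0646 × 4.7 × 1.029×10⁸ = 5.149×10⁸ kg·m/s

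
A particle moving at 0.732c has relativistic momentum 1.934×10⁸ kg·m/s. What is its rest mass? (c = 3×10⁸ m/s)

γ = 1/√(1 - 0.732²) = 1.4678
v = 0.732 × 3×10⁸ = 2.196×10⁸ m/s
m = p/(γv) = 1.934×10⁸/(1.4678 × 2.196×10⁸) = 0.6000 kg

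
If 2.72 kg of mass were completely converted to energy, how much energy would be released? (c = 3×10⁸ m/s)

Using E = mc²:
c² = (3×10⁸)² = 9×10¹⁶ m²/s²
E = 2.72 × 9×10¹⁶ = 2.448×10¹⁷ J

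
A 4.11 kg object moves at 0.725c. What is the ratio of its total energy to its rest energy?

E = γmc², E₀ = mc²
E/E₀ = γ = 1/√(1 - 0.725²) = 1.452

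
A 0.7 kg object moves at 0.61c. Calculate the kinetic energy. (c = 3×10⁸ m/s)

γ = 1/√(1 - 0.61²) = 1.262
γ - 1 = 0.2620
KE = (γ-1)mc² = 0.2620 × 0.7 × (3×10⁸)² = 1.651×10¹⁶ J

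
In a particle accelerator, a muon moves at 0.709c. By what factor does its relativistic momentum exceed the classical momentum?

p_rel = γmv, p_class = mv
Ratio = γ = 1/√(1 - 0.709²)
= 1/√(0.497319) = 1.418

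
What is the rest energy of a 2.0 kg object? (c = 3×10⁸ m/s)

c² = (3×10⁸)² = 9.000×10¹⁶ m²/s²
E₀ = mc² = 2.0 × 9.000×10¹⁶ = 1.800×10¹⁷ J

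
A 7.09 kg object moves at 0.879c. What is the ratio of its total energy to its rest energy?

E = γmc², E₀ = mc²
E/E₀ = γ = 1/√(1 - 0.879²) = 2.097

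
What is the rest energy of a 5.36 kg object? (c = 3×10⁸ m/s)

c² = (3×10⁸)² = 9.000×10¹⁶ m²/s²
E₀ = mc² = 5.36 × 9.000×10¹⁶ = 4.824×10¹⁷ J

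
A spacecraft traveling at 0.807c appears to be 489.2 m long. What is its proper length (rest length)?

Contracted length L = 489.2 m
γ = 1/√(1 - 0.807²) = 1.6933
L₀ = γL = 1.6933 × 489.2 = 828.4 m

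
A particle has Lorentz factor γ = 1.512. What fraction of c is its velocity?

From γ = 1/√(1 - v²/c²):
1/γ² = 1/1.512² = 0.4374
v²/c² = 1 - 0.4374 = 0.5626
v/c = √(0.5626) = 0.7501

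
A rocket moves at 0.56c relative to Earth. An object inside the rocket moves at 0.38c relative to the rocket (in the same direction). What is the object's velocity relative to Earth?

u = (u' + v)/(1 + u'v/c²)
Numerator: 0.38 + 0.56 = 0.94
Denominator: 1 + 0.2128 = 1.2128
u = 0.94/1.2128 = 0.7751c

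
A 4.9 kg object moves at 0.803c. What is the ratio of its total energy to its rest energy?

E = γmc², E₀ = mc²
E/E₀ = γ = 1/√(1 - 0.803²) = 1.678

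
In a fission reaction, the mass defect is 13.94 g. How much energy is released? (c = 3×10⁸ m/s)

Convert mass defect: Δm = 13.94 g = 0.01394 kg
E = Δm·c² = 0.01394 × (3×10⁸)²
= 0.01394 × 9×10¹⁶ = 1.255×10¹⁵ J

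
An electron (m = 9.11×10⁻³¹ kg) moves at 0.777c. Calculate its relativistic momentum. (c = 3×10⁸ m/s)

γ = 1/√(1 - 0.777²) = 1.5886
v = 0.777 × 3×10⁸ = 2.331×10⁸ m/s
p = γmv = 1.5886 × 9.11×10⁻³¹ × 2.331×10⁸ = 3.373×10⁻²² kg·m/s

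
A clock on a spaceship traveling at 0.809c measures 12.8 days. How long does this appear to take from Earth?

Proper time Δt₀ = 12.8 days
γ = 1/√(1 - 0.809²) = 1.7012
Δt = γΔt₀ = 1.7012 × 12.8 = 21.78 days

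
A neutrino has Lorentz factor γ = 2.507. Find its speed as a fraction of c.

From γ = 1/√(1 - v²/c²):
1/γ² = 1/2.507² = 0.1591
v²/c² = 1 - 0.1591 = 0.8409
v/c = √(0.8409) = 0.9170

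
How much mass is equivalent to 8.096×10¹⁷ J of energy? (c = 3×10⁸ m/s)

From E = mc², we get m = E/c²
c² = (3×10⁸)² = 9×10¹⁶ m²/s²
m = 8.096×10¹⁷ / 9×10¹⁶ = 8.996 kg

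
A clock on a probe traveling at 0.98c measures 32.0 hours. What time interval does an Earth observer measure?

Proper time Δt₀ = 32.0 hours
γ = 1/√(1 - 0.98²) = 5.025
Δt = γΔt₀ = 5.025 × 32.0 = 160.8 hours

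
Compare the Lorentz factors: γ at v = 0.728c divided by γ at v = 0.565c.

γ₁ = 1/√(1 - 0.728²) = 1.4586
γ₂ = 1/√(1 - 0.565²) = 1.2120
γ₁/γ₂ = 1.4586/1.2120 = 1.203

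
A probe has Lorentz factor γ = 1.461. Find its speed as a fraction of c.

From γ = 1/√(1 - v²/c²):
1/γ² = 1/1.461² = 0.4685
v²/c² = 1 - 0.4685 = 0.5315
v/c = √(0.5315) = 0.7290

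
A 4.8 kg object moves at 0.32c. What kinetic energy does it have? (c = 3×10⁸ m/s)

γ = 1/√(1 - 0.32²) = 1.0555
γ - 1 = 0.05550
KE = (γ-1)mc² = 0.05550 × 4.8 × (3×10⁸)² = 2.398×10¹⁶ J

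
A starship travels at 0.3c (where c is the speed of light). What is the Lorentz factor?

v/c = 0.3, so (v/c)² = 0.09
1 - (v/c)² = 0.91
γ = 1/√(0.91) = 1.048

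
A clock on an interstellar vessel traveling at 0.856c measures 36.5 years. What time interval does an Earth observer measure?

Proper time Δt₀ = 36.5 years
γ = 1/√(1 - 0.856²) = 1.9343
Δt = γΔt₀ = 1.9343 × 36.5 = 70.60 years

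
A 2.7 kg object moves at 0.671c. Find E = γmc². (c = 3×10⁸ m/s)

γ = 1/√(1 - 0.671²) = 1.3487
mc² = 2.7 × (3×10⁸)² = 2.430×10¹⁷ J
E = γmc² = 1.3487 × 2.430×10¹⁷ = 3.277×10¹⁷ J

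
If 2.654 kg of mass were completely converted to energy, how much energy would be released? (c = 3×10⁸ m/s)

Using E = mc²:
c² = (3×10⁸)² = 9×10¹⁶ m²/s²
E = 2.654 × 9×10¹⁶ = 2.389×10¹⁷ J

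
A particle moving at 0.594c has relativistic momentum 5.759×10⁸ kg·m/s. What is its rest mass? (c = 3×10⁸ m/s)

γ = 1/√(1 - 0.594²) = 1.243
v = 0.594 × 3×10⁸ = 1.782×10⁸ m/s
m = p/(γv) = 5.759×10⁸/(1.243 × 1.782×10⁸) = 2.600 kg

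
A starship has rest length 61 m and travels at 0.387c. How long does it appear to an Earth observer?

Proper length L₀ = 61 m
γ = 1/√(1 - 0.387²) = 1.0845
L = L₀/γ = 61/1.0845 = 56.25 m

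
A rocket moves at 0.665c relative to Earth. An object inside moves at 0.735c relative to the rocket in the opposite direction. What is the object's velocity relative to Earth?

Object's velocity in rocket frame is u' = -0.735c
u = (u' + v)/(1 + u'v/c²) = (v - 0.735)/(1 - 0.735·v/c²)
Numerator: 0.665 - 0.735 = -0.07
Denominator: 1 - 0.488775 = 0.511225
u = -0.07/0.511225 = -0.1369c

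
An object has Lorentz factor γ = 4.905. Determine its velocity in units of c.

From γ = 1/√(1 - v²/c²):
1/γ² = 1/4.905² = 0.04156
v²/c² = 1 - 0.04156 = 0.9584
v/c = √(0.9584) = 0.9790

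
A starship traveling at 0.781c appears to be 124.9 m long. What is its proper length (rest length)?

Contracted length L = 124.9 m
γ = 1/√(1 - 0.781²) = 1.601
L₀ = γL = 1.601 × 124.9 = 200.0 m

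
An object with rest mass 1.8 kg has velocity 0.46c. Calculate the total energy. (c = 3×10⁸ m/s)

γ = 1/√(1 - 0.46²) = 1.126
mc² = 1.8 × (3×10⁸)² = 1.620×10¹⁷ J
E = γmc² = 1.126 × 1.620×10¹⁷ = 1.824×10¹⁷ J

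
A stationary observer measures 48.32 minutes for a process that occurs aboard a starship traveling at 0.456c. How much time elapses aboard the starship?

Dilated time Δt = 48.32 minutes
γ = 1/√(1 - 0.456²) = 1.1236
Δt₀ = Δt/γ = 48.32/1.1236 = 43.00 minutes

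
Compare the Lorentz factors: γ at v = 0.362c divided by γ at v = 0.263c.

γ₁ = 1/√(1 - 0.362²) = 1.0728
γ₂ = 1/√(1 - 0.263²) = 1.0365
γ₁/γ₂ = 1.0728/1.0365 = 1.035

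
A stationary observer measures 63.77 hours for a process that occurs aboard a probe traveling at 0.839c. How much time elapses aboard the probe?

Dilated time Δt = 63.77 hours
γ = 1/√(1 - 0.839²) = 1.838
Δt₀ = Δt/γ = 63.77/1.838 = 34.70 hours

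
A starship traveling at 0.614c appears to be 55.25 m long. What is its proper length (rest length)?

Contracted length L = 55.25 m
γ = 1/√(1 - 0.614²) = 1.267
L₀ = γL = 1.267 × 55.25 = 70.00 m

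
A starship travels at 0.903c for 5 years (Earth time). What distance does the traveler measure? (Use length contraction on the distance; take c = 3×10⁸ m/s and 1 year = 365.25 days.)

Earth distance: d = v × t = 0.903c × 5 yr = 4.274×10¹⁶ m
γ = 2.328
d' = d/γ = 4.274×10¹⁶/2.328 = 1.836×10¹⁶ m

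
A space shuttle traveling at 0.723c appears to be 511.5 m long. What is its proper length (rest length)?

Contracted length L = 511.5 m
γ = 1/√(1 - 0.723²) = 1.4475
L₀ = γL = 1.4475 × 511.5 = 740.4 m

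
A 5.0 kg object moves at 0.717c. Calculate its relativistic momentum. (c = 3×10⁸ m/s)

γ = 1/√(1 - 0.717²) = 1.435
v = 0.717 × 3×10⁸ = 2.151×10⁸ m/s
p = γmv = 1.435 × 5.0 × 2.151×10⁸ = 1.543×10⁹ kg·m/s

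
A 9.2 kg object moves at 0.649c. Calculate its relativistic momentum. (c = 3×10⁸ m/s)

γ = 1/√(1 - 0.649²) = 1.314
v = 0.649 × 3×10⁸ = 1.947×10⁸ m/s
p = γmv = 1.314 × 9.2 × 1.947×10⁸ = 2.354×10⁹ kg·m/s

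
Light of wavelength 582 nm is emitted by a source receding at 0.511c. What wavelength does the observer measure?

β = 0.511
Wavelength Doppler factor = √(1.511/0.489) = √(3.090) = 1.758
λ_obs = 582 × 1.758 = 1023 nm (redshift)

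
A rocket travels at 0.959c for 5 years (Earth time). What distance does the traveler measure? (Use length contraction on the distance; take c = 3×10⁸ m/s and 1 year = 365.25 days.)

Earth distance: d = v × t = 0.959c × 5 yr = 4.5396×10¹⁶ m
γ = 3.5285
d' = d/γ = 4.5396×10¹⁶/3.5285 = 1.287×10¹⁶ m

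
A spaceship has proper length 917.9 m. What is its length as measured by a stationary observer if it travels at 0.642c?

Proper length L₀ = 917.9 m
γ = 1/√(1 - 0.642²) = 1.30428
L = L₀/γ = 917.9/1.30428 = 703.8 m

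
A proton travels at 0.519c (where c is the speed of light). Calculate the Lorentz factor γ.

v/c = 0.519, so (v/c)² = 0.269361
1 - (v/c)² = 0.730639
γ = 1/√(0.730639) = 1.170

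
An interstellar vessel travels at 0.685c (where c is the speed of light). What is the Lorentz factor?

v/c = 0.685, so (v/c)² = 0.469225
1 - (v/c)² = 0.530775
γ = 1/√(0.530775) = 1.373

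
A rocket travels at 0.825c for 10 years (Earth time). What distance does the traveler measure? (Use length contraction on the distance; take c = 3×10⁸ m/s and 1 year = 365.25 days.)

Earth distance: d = v × t = 0.825c × 10 yr = 7.8105×10¹⁶ m
γ = 1.7695
d' = d/γ = 7.8105×10¹⁶/1.7695 = 4.414×10¹⁶ m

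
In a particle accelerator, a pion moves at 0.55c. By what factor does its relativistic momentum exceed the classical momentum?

p_rel = γmv, p_class = mv
Ratio = γ = 1/√(1 - 0.55²)
= 1/√(0.6975) = 1.197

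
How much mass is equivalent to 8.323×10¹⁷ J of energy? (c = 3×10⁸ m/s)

From E = mc², we get m = E/c²
c² = (3×10⁸)² = 9×10¹⁶ m²/s²
m = 8.323×10¹⁷ / 9×10¹⁶ = 9.248 kg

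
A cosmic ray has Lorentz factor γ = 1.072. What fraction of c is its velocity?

From γ = 1/√(1 - v²/c²):
1/γ² = 1/1.072² = 0.8702
v²/c² = 1 - 0.8702 = 0.1298
v/c = √(0.1298) = 0.3603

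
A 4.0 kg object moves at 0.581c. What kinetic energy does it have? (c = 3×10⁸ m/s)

γ = 1/√(1 - 0.581²) = 1.22865
γ - 1 = 0.22865
KE = (γ-1)mc² = 0.22865 × 4.0 × (3×10⁸)² = 8.231×10¹⁶ J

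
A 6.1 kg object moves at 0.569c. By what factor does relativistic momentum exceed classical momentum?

p_rel = γmv, p_class = mv
Ratio = γ = 1/√(1 - 0.569²) = 1.216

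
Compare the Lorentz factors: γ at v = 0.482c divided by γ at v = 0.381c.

γ₁ = 1/√(1 - 0.482²) = 1.141
γ₂ = 1/√(1 - 0.381²) = 1.082
γ₁/γ₂ = 1.141/1.082 = 1.055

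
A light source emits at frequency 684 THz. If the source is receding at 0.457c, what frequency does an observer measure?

β = v/c = 0.457
(1-β)/(1+β) = 0.543/1.457 = 0.3727
Doppler factor = √(0.3727) = 0.6105
f_obs = 684 × 0.6105 = 417.6 THz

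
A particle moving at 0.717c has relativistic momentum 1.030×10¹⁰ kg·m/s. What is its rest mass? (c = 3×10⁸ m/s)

γ = 1/√(1 - 0.717²) = 1.4346
v = 0.717 × 3×10⁸ = 2.151×10⁸ m/s
m = p/(γv) = 1.030×10¹⁰/(1.4346 × 2.151×10⁸) = 33.38 kg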